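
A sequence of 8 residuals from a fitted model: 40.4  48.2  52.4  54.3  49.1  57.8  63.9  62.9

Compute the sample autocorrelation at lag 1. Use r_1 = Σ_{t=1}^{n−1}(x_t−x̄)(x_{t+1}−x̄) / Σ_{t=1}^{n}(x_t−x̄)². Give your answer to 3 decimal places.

0.445

Mean x̄ = (40.4 + 48.2 + 52.4 + 54.3 + 49.1 + 57.8 + 63.9 + 62.9)/8 = 53.6250
Deviations from mean: -13.2250, -5.4250, -1.2250, 0.6750, -4.5250, 4.1750, 10.2750, 9.2750
Σ(x_t−x̄)(x_{t+1}−x̄) = (71.7456) + (6.6456) + (-0.8269) + (-3.0544) + (-18.8919) + (42.8981) + (95.3006) = 193.8169
Denominator Σ(x_t−x̄)² = 435.7950
r_1 = 193.8169 / 435.7950 = 0.445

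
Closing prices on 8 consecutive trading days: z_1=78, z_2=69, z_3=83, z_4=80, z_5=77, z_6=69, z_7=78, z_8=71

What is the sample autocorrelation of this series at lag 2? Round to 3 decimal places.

0.018

Mean z̄ = (78 + 69 + 83 + 80 + 77 + 69 + 78 + 71)/8 = 75.6250
Deviations from mean: 2.3750, -6.6250, 7.3750, 4.3750, 1.3750, -6.6250, 2.3750, -4.6250
Σ(z_t−z̄)(z_{t+2}−z̄) = (17.5156) + (-28.9844) + (10.1406) + (-28.9844) + (3.2656) + (30.6406) = 3.5938
Denominator Σ(z_t−z̄)² = 195.8750
r_2 = 3.5938 / 195.8750 = 0.018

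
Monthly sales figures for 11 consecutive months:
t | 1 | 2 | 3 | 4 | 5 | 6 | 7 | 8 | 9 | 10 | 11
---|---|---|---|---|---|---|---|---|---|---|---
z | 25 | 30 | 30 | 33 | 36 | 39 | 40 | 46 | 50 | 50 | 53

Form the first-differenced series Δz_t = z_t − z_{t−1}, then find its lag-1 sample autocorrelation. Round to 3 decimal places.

-0.361

First differences Δz: 5, 0, 3, 3, 3, 1, 6, 4, 0, 3
Mean of differences = 2.8000
Numerator Σ(Δz_t−Δz̄)(Δz_{t+1}−Δz̄) = -12.8400
Denominator Σ(Δz_t−Δz̄)² = 35.6000
r_1(Δz) = -12.8400 / 35.6000 = -0.361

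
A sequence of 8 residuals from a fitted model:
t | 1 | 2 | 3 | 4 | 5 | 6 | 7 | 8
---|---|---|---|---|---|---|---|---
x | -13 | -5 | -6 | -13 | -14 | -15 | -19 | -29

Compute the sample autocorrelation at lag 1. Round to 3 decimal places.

Mean x̄ = (-13 − 5 − 6 − 13 − 14 − 15 − 19 − 29)/8 = -14.2500
Σ(x_t−x̄)(x_{t+1}−x̄) = (11.5625) + (76.3125) + (10.3125) + (0.3125) + (-0.1875) + (3.5625) + (70.0625) = 171.9375
Denominator Σ(x_t−x̄)² = 397.5000
r_1 = 171.9375 / 397.5000 = 0.433

0.433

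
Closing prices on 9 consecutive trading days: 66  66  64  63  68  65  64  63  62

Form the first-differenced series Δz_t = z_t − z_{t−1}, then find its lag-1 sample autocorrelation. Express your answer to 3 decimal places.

-0.369

First differences Δz: 0, -2, -1, 5, -3, -1, -1, -1
Mean of differences = -0.5000
Numerator Σ(Δz_t−Δz̄)(Δz_{t+1}−Δz̄) = -14.7500
Denominator Σ(Δz_t−Δz̄)² = 40.0000
r_1(Δz) = -14.7500 / 40.0000 = -0.369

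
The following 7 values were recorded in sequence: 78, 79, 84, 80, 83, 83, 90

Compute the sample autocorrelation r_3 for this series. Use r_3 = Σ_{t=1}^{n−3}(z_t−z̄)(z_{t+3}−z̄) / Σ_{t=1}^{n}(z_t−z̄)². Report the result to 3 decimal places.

Mean z̄ = (78 + 79 + 84 + 80 + 83 + 83 + 90)/7 = 82.4286
Deviations from mean: -4.4286, -3.4286, 1.5714, -2.4286, 0.5714, 0.5714, 7.5714
Numerator Σ_{t=1}^{4}(z_t−z̄)(z_{t+3}−z̄) = -8.6939
Denominator Σ(z_t−z̄)² = 97.7143
r_3 = -8.6939 / 97.7143 = -0.089

-0.089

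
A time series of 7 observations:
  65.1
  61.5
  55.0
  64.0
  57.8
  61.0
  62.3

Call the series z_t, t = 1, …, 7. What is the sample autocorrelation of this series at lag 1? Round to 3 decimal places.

-0.389

Mean z̄ = (65.1 + 61.5 + 55.0 + 64.0 + 57.8 + 61.0 + 62.3)/7 = 60.9571
Σ(z_t−z̄)(z_{t+1}−z̄) = (2.2490) + (-3.2339) + (-18.1267) + (-9.6067) + (-0.1353) + (0.0576) = -28.7961
Denominator Σ(z_t−z̄)² = 73.9771
r_1 = -28.7961 / 73.9771 = -0.389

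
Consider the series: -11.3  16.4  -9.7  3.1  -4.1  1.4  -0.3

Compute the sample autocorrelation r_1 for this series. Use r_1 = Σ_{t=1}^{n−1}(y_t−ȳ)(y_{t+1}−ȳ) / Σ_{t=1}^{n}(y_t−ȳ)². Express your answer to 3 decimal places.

Mean ȳ = (-11.3 + 16.4 − 9.7 + 3.1 − 4.1 + 1.4 − 0.3)/7 = -0.6429
Deviations from mean: -10.6571, 17.0429, -9.0571, 3.7429, -3.4571, 2.0429, 0.3429
Numerator Σ_{t=1}^{6}(y_t−ȳ)(y_{t+1}−ȳ) = -389.1890
Denominator Σ(y_t−ȳ)² = 516.3171
r_1 = -389.1890 / 516.3171 = -0.754

-0.754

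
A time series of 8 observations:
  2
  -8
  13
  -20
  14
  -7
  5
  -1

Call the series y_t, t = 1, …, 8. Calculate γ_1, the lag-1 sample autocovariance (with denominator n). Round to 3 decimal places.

-99.852

Mean ȳ = (2 − 8 + 13 − 20 + 14 − 7 + 5 − 1)/8 = -0.2500
Σ_{t=1}^{7}(y_t−ȳ)(y_{t+1}−ȳ) = -798.8125
γ_1 = -798.8125 / 8 = -99.852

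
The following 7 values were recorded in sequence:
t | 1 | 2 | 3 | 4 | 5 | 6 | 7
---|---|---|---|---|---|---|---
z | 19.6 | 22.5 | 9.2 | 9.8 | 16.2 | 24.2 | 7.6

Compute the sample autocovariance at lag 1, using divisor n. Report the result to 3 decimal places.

-6.643

Mean z̄ = (19.6 + 22.5 + 9.2 + 9.8 + 16.2 + 24.2 + 7.6)/7 = 15.5857
Σ_{t=1}^{6}(z_t−z̄)(z_{t+1}−z̄) = -46.5045
γ_1 = -46.5045 / 7 = -6.643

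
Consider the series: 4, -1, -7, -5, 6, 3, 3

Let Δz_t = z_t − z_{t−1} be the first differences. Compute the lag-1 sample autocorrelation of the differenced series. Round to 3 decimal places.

First differences Δz: -5, -6, 2, 11, -3, 0
Mean of differences = -0.1667
Numerator Σ(Δz_t−Δz̄)(Δz_{t+1}−Δz̄) = 7.6389
Denominator Σ(Δz_t−Δz̄)² = 194.8333
r_1(Δz) = 7.6389 / 194.8333 = 0.039

0.039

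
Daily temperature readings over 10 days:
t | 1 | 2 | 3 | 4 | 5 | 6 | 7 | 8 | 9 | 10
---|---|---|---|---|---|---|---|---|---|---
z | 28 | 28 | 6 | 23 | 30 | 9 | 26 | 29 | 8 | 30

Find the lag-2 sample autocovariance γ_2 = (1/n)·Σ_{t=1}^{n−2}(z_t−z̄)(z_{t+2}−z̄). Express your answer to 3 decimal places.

-29.288

Mean z̄ = (28 + 28 + 6 + 23 + 30 + 9 + 26 + 29 + 8 + 30)/10 = 21.7000
Σ_{t=1}^{8}(z_t−z̄)(z_{t+2}−z̄) = -292.8800
γ_2 = -292.8800 / 10 = -29.288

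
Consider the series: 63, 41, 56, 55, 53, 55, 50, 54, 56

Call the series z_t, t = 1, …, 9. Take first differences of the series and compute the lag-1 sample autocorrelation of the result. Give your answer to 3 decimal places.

-0.474

First differences Δz: -22, 15, -1, -2, 2, -5, 4, 2
Mean of differences = -0.8750
Numerator Σ(Δz_t−Δz̄)(Δz_{t+1}−Δz̄) = -358.3906
Denominator Σ(Δz_t−Δz̄)² = 756.8750
r_1(Δz) = -358.3906 / 756.8750 = -0.474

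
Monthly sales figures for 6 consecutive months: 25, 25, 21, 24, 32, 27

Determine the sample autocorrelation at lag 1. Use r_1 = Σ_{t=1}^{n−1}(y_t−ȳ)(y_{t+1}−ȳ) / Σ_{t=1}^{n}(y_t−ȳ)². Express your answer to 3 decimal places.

0.137

Mean ȳ = (25 + 25 + 21 + 24 + 32 + 27)/6 = 25.6667
Deviations from mean: -0.6667, -0.6667, -4.6667, -1.6667, 6.3333, 1.3333
Numerator Σ_{t=1}^{5}(y_t−ȳ)(y_{t+1}−ȳ) = 9.2222
Denominator Σ(y_t−ȳ)² = 67.3333
r_1 = 9.2222 / 67.3333 = 0.137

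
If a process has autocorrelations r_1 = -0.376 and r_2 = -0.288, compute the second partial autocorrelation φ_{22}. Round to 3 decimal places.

φ_{22} = (r_2 − r_1²) / (1 − r_1²)
r_1² = (-0.376)² = 0.141376
Numerator = -0.288 − 0.1414 = -0.4294; denominator = 1 − 0.1414 = 0.8586
φ_{22} = -0.4294 / 0.8586 = -0.500

-0.500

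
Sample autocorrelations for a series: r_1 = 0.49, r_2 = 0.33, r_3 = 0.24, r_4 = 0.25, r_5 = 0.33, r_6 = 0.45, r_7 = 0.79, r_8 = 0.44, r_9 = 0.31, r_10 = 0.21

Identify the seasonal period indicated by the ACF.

7

The largest autocorrelation is r_7 = 0.79; the remaining lags stay at or below 0.49. The elevated value at lag 1 (0.49), dropping to 0.33 at lag 2, reflects decaying short-term dependence rather than seasonality.
The dominant spike at lag 7 indicates a seasonal period of 7.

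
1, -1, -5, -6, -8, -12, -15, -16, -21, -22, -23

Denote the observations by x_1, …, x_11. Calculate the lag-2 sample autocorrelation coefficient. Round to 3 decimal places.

0.472

Mean x̄ = (1 − 1 − 5 − 6 − 8 − 12 − 15 − 16 − 21 − 22 − 23)/11 = -11.6364
Numerator Σ_{t=1}^{9}(x_t−x̄)(x_{t+2}−x̄) = 338.3719
Denominator Σ(x_t−x̄)² = 716.5455
r_2 = 338.3719 / 716.5455 = 0.472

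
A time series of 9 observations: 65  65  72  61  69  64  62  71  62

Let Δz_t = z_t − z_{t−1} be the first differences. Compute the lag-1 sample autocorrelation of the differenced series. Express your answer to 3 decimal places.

First differences Δz: 0, 7, -11, 8, -5, -2, 9, -9
Mean of differences = -0.3750
Numerator Σ(Δz_t−Δz̄)(Δz_{t+1}−Δz̄) = -291.8906
Denominator Σ(Δz_t−Δz̄)² = 423.8750
r_1(Δz) = -291.8906 / 423.8750 = -0.689

-0.689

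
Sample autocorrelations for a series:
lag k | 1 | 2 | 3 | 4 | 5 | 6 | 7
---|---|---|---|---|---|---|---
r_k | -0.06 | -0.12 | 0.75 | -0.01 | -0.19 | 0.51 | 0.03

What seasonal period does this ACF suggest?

3

The largest autocorrelation is r_3 = 0.75, with a weaker echo at lag 6 (0.51); the remaining lags stay at or below 0.03.
The dominant spike at lag 3 indicates a seasonal period of 3.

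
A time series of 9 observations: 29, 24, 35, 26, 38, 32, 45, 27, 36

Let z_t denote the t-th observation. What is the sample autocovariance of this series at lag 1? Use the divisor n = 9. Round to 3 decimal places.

Mean z̄ = (29 + 24 + 35 + 26 + 38 + 32 + 45 + 27 + 36)/9 = 32.4444
Σ_{t=1}^{8}(z_t−z̄)(z_{t+1}−z̄) = -140.5309
γ_1 = -140.5309 / 9 = -15.615

-15.615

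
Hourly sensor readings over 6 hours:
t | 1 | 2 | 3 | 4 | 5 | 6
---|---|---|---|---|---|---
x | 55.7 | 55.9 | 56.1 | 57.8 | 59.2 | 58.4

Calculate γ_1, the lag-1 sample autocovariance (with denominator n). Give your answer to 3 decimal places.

1.054

Mean x̄ = (55.7 + 55.9 + 56.1 + 57.8 + 59.2 + 58.4)/6 = 57.1833
Σ_{t=1}^{5}(x_t−x̄)(x_{t+1}−x̄) = 6.3231
γ_1 = 6.3231 / 6 = 1.054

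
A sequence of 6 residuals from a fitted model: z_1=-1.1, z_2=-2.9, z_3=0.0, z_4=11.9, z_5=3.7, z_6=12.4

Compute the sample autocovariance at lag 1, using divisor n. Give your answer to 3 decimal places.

Mean z̄ = (-1.1 − 2.9 + 0.0 + 11.9 + 3.7 + 12.4)/6 = 4.0000
Σ_{t=1}^{5}(z_t−z̄)(z_{t+1}−z̄) = 26.3000
γ_1 = 26.3000 / 6 = 4.383

4.383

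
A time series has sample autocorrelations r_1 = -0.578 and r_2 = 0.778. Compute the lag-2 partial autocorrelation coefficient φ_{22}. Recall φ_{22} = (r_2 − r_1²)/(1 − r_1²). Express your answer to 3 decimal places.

φ_{22} = (r_2 − r_1²) / (1 − r_1²)
r_1² = (-0.578)² = 0.334084
Numerator = 0.778 − 0.3341 = 0.4439; denominator = 1 − 0.3341 = 0.6659
φ_{22} = 0.4439 / 0.6659 = 0.667

0.667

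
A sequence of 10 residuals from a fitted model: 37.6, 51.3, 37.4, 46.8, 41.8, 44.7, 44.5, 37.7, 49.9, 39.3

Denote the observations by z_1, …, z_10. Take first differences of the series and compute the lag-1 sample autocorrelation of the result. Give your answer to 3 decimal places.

-0.733

First differences Δz: 13.7, -13.9, 9.4, -5.0, 2.9, -0.2, -6.8, 12.2, -10.6
Mean of differences = 0.1889
Numerator Σ(Δz_t−Δz̄)(Δz_{t+1}−Δz̄) = -593.8612
Denominator Σ(Δz_t−Δz̄)² = 809.8289
r_1(Δz) = -593.8612 / 809.8289 = -0.733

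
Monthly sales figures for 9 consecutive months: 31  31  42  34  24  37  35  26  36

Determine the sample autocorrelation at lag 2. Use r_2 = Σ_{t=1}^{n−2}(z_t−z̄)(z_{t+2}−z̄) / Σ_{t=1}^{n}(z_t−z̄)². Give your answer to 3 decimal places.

-0.547

Mean z̄ = (31 + 31 + 42 + 34 + 24 + 37 + 35 + 26 + 36)/9 = 32.8889
Numerator Σ_{t=1}^{7}(z_t−z̄)(z_{t+2}−z̄) = -136.2469
Denominator Σ(z_t−z̄)² = 248.8889
r_2 = -136.2469 / 248.8889 = -0.547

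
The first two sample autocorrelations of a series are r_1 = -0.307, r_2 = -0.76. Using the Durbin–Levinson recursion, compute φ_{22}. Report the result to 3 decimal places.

φ_{22} = (r_2 − r_1²) / (1 − r_1²)
r_1² = (-0.307)² = 0.094249
Numerator = -0.76 − 0.0942 = -0.8542; denominator = 1 − 0.0942 = 0.9058
φ_{22} = -0.8542 / 0.9058 = -0.943

-0.943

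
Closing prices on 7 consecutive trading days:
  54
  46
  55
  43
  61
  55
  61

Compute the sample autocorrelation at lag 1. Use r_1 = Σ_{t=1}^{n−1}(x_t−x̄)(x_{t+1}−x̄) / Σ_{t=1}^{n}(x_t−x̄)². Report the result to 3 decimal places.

Mean x̄ = (54 + 46 + 55 + 43 + 61 + 55 + 61)/7 = 53.5714
Deviations from mean: 0.4286, -7.5714, 1.4286, -10.5714, 7.4286, 1.4286, 7.4286
Σ(x_t−x̄)(x_{t+1}−x̄) = (-3.2449) + (-10.8163) + (-15.1020) + (-78.5306) + (10.6122) + (10.6122) = -86.4694
Denominator Σ(x_t−x̄)² = 283.7143
r_1 = -86.4694 / 283.7143 = -0.305

-0.305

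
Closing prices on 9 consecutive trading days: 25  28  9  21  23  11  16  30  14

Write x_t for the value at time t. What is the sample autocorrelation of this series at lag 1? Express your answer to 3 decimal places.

-0.327

Mean x̄ = (25 + 28 + 9 + 21 + 23 + 11 + 16 + 30 + 14)/9 = 19.6667
Numerator Σ_{t=1}^{8}(x_t−x̄)(x_{t+1}−x̄) = -147.7778
Denominator Σ(x_t−x̄)² = 452.0000
r_1 = -147.7778 / 452.0000 = -0.327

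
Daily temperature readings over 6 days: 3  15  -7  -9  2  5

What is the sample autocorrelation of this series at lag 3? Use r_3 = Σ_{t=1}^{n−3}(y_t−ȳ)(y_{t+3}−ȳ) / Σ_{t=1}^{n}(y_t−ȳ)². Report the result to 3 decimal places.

-0.102

Mean ȳ = (3 + 15 − 7 − 9 + 2 + 5)/6 = 1.5000
Deviations from mean: 1.5000, 13.5000, -8.5000, -10.5000, 0.5000, 3.5000
Σ(y_t−ȳ)(y_{t+3}−ȳ) = (-15.7500) + (6.7500) + (-29.7500) = -38.7500
Denominator Σ(y_t−ȳ)² = 379.5000
r_3 = -38.7500 / 379.5000 = -0.102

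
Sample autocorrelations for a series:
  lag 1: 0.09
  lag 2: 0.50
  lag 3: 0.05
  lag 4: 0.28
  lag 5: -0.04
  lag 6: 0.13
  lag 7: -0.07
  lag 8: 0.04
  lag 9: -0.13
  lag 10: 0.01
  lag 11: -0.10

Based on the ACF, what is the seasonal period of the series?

The largest autocorrelation is r_2 = 0.50, with a weaker echo at lag 4 (0.28); the remaining lags stay at or below 0.13.
The dominant spike at lag 2 indicates a seasonal period of 2.

2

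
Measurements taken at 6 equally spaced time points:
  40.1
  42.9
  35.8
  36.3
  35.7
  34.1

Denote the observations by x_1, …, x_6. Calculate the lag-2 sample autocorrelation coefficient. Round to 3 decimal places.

-0.069

Mean x̄ = (40.1 + 42.9 + 35.8 + 36.3 + 35.7 + 34.1)/6 = 37.4833
Deviations from mean: 2.6167, 5.4167, -1.6833, -1.1833, -1.7833, -3.3833
Σ(x_t−x̄)(x_{t+2}−x̄) = (-4.4047) + (-6.4097) + (3.0019) + (4.0036) = -3.8089
Denominator Σ(x_t−x̄)² = 55.0483
r_2 = -3.8089 / 55.0483 = -0.069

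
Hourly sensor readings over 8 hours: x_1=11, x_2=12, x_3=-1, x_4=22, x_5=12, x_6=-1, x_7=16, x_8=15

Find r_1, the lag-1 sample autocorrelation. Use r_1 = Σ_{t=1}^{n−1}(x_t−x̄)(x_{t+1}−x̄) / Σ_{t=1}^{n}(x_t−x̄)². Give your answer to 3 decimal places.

Mean x̄ = (11 + 12 − 1 + 22 + 12 − 1 + 16 + 15)/8 = 10.7500
Deviations from mean: 0.2500, 1.2500, -11.7500, 11.2500, 1.2500, -11.7500, 5.2500, 4.2500
Σ(x_t−x̄)(x_{t+1}−x̄) = (0.3125) + (-14.6875) + (-132.1875) + (14.0625) + (-14.6875) + (-61.6875) + (22.3125) = -186.5625
Denominator Σ(x_t−x̄)² = 451.5000
r_1 = -186.5625 / 451.5000 = -0.413

-0.413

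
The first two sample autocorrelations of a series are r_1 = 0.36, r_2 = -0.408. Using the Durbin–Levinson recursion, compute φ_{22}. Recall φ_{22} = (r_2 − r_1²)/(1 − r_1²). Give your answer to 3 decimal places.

φ_{22} = (r_2 − r_1²) / (1 − r_1²)
r_1² = (0.36)² = 0.1296
Numerator = -0.408 − 0.1296 = -0.5376; denominator = 1 − 0.1296 = 0.8704
φ_{22} = -0.5376 / 0.8704 = -0.618

-0.618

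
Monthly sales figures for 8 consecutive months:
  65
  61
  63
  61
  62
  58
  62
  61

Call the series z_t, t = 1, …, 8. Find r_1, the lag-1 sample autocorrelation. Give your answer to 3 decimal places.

Mean z̄ = (65 + 61 + 63 + 61 + 62 + 58 + 62 + 61)/8 = 61.6250
Deviations from mean: 3.3750, -0.6250, 1.3750, -0.6250, 0.3750, -3.6250, 0.3750, -0.6250
Numerator Σ_{t=1}^{7}(z_t−z̄)(z_{t+1}−z̄) = -7.0156
Denominator Σ(z_t−z̄)² = 27.8750
r_1 = -7.0156 / 27.8750 = -0.252

-0.252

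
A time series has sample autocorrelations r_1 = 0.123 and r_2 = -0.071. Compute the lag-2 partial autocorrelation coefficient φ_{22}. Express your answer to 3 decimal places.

φ_{22} = (r_2 − r_1²) / (1 − r_1²)
r_1² = (0.123)² = 0.015129
Numerator = -0.071 − 0.0151 = -0.0861; denominator = 1 − 0.0151 = 0.9849
φ_{22} = -0.0861 / 0.9849 = -0.087

-0.087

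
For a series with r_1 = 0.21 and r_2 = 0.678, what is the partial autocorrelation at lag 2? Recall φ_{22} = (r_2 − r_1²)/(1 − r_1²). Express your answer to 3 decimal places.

φ_{22} = (r_2 − r_1²) / (1 − r_1²)
r_1² = (0.21)² = 0.0441
Numerator = 0.678 − 0.0441 = 0.6339; denominator = 1 − 0.0441 = 0.9559
φ_{22} = 0.6339 / 0.9559 = 0.663

0.663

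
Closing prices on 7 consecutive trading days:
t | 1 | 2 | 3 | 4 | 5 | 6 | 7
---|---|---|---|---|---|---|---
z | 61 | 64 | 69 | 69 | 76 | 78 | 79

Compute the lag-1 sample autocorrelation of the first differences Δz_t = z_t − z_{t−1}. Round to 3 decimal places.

First differences Δz: 3, 5, 0, 7, 2, 1
Mean of differences = 3.0000
Numerator Σ(Δz_t−Δz̄)(Δz_{t+1}−Δz̄) = -20.0000
Denominator Σ(Δz_t−Δz̄)² = 34.0000
r_1(Δz) = -20.0000 / 34.0000 = -0.588

-0.588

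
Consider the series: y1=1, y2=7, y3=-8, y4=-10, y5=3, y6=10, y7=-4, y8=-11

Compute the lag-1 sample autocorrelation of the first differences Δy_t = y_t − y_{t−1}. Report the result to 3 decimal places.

First differences Δy: 6, -15, -2, 13, 7, -14, -7
Mean of differences = -1.7143
Numerator Σ(Δy_t−Δȳ)(Δy_{t+1}−Δȳ) = -16.7959
Denominator Σ(Δy_t−Δȳ)² = 707.4286
r_1(Δy) = -16.7959 / 707.4286 = -0.024

-0.024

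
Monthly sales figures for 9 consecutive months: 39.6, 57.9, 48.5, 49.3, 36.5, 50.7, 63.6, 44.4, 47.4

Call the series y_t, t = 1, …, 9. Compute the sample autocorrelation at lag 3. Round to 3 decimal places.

-0.106

Mean ȳ = (39.6 + 57.9 + 48.5 + 49.3 + 36.5 + 50.7 + 63.6 + 44.4 + 47.4)/9 = 48.6556
Σ(y_t−ȳ)(y_{t+3}−ȳ) = (-5.8358) + (-112.3714) + (-0.3180) + (9.6309) + (51.7286) + (-2.5669) = -59.7326
Denominator Σ(y_t−ȳ)² = 562.8622
r_3 = -59.7326 / 562.8622 = -0.106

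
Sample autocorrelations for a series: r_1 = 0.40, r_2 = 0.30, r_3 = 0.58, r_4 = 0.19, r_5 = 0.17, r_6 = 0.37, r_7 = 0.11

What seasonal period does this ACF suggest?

3

The largest autocorrelation is r_3 = 0.58; the remaining lags stay at or below 0.40. The elevated value at lag 1 (0.40), dropping to 0.30 at lag 2, reflects decaying short-term dependence rather than seasonality.
The dominant spike at lag 3 indicates a seasonal period of 3.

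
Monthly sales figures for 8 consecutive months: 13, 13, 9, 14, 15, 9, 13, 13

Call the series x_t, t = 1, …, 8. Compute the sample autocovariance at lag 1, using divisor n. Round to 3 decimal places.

Mean x̄ = (13 + 13 + 9 + 14 + 15 + 9 + 13 + 13)/8 = 12.3750
Deviations: 0.6250, 0.6250, -3.3750, 1.6250, 2.6250, -3.3750, 0.6250, 0.6250
Σ_{t=1}^{7}(x_t−x̄)(x_{t+1}−x̄) = -13.5156
γ_1 = -13.5156 / 8 = -1.689

-1.689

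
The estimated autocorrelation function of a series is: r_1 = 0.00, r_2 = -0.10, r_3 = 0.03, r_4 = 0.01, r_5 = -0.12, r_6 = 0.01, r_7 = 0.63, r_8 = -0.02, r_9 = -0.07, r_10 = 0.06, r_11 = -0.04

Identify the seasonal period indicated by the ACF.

7

The largest autocorrelation is r_7 = 0.63; the remaining lags stay at or below 0.06.
The dominant spike at lag 7 indicates a seasonal period of 7.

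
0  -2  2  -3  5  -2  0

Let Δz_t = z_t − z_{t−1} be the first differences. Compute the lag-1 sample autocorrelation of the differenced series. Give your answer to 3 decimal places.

First differences Δz: -2, 4, -5, 8, -7, 2
Mean of differences = 0.0000
Numerator Σ(Δz_t−Δz̄)(Δz_{t+1}−Δz̄) = -138.0000
Denominator Σ(Δz_t−Δz̄)² = 162.0000
r_1(Δz) = -138.0000 / 162.0000 = -0.852

-0.852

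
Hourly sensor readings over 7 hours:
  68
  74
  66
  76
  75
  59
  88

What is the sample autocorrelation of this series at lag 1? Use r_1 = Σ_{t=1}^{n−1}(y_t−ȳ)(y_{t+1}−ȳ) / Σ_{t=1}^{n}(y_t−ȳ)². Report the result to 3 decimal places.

-0.547

Mean ȳ = (68 + 74 + 66 + 76 + 75 + 59 + 88)/7 = 72.2857
Deviations from mean: -4.2857, 1.7143, -6.2857, 3.7143, 2.7143, -13.2857, 15.7143
Σ(y_t−ȳ)(y_{t+1}−ȳ) = (-7.3469) + (-10.7755) + (-23.3469) + (10.0816) + (-36.0612) + (-208.7755) = -276.2245
Denominator Σ(y_t−ȳ)² = 505.4286
r_1 = -276.2245 / 505.4286 = -0.547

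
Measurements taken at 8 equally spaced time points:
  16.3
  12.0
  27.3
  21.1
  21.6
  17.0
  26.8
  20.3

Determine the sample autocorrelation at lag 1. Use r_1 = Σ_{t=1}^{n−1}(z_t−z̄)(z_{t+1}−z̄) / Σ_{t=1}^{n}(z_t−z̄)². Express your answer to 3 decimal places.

Mean z̄ = (16.3 + 12.0 + 27.3 + 21.1 + 21.6 + 17.0 + 26.8 + 20.3)/8 = 20.3000
Deviations from mean: -4.0000, -8.3000, 7.0000, 0.8000, 1.3000, -3.3000, 6.5000, 0.0000
Σ(z_t−z̄)(z_{t+1}−z̄) = (33.2000) + (-58.1000) + (5.6000) + (1.0400) + (-4.2900) + (-21.4500) + (0.0000) = -44.0000
Denominator Σ(z_t−z̄)² = 189.3600
r_1 = -44.0000 / 189.3600 = -0.232

-0.232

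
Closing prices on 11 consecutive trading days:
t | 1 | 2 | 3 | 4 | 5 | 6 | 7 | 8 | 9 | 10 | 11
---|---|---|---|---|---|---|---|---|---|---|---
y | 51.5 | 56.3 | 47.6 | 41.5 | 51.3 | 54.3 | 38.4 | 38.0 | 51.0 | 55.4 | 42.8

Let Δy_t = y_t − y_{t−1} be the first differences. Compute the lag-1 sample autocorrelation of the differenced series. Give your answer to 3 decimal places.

-0.078

First differences Δy: 4.8, -8.7, -6.1, 9.8, 3.0, -15.9, -0.4, 13.0, 4.4, -12.6
Mean of differences = -0.8700
Numerator Σ(Δy_t−Δȳ)(Δy_{t+1}−Δȳ) = -65.3899
Denominator Σ(Δy_t−Δȳ)² = 833.5010
r_1(Δy) = -65.3899 / 833.5010 = -0.078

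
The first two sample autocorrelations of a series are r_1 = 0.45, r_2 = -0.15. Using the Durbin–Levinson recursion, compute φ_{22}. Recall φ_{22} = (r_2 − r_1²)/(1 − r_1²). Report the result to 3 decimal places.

φ_{22} = (r_2 − r_1²) / (1 − r_1²)
r_1² = (0.45)² = 0.2025
Numerator = -0.15 − 0.2025 = -0.3525; denominator = 1 − 0.2025 = 0.7975
φ_{22} = -0.3525 / 0.7975 = -0.442

-0.442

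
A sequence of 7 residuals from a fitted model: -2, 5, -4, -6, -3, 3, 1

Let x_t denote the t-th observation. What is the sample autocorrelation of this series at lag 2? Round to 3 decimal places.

Mean x̄ = (-2 + 5 − 4 − 6 − 3 + 3 + 1)/7 = -0.8571
Σ(x_t−x̄)(x_{t+2}−x̄) = (3.5918) + (-30.1224) + (6.7347) + (-19.8367) + (-3.9796) = -43.6122
Denominator Σ(x_t−x̄)² = 94.8571
r_2 = -43.6122 / 94.8571 = -0.460

-0.460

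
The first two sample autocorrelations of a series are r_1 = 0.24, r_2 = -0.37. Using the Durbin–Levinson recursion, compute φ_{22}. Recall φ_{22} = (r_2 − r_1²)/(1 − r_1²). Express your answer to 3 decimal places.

-0.454

φ_{22} = (r_2 − r_1²) / (1 − r_1²)
r_1² = (0.24)² = 0.0576
Numerator = -0.37 − 0.0576 = -0.4276; denominator = 1 − 0.0576 = 0.9424
φ_{22} = -0.4276 / 0.9424 = -0.454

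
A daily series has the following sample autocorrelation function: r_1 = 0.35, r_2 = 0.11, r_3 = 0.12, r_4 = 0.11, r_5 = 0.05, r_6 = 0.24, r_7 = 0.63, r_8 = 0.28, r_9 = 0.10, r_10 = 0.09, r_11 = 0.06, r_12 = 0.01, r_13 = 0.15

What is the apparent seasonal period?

The largest autocorrelation is r_7 = 0.63; the remaining lags stay at or below 0.35. The elevated value at lag 1 (0.35), dropping to 0.11 at lag 2, reflects decaying short-term dependence rather than seasonality.
The dominant spike at lag 7 indicates a seasonal period of 7.

7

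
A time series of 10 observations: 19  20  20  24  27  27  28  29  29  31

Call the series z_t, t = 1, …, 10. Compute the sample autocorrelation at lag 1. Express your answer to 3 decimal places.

Mean z̄ = (19 + 20 + 20 + 24 + 27 + 27 + 28 + 29 + 29 + 31)/10 = 25.4000
Numerator Σ_{t=1}^{9}(z_t−z̄)(z_{t+1}−z̄) = 118.2400
Denominator Σ(z_t−z̄)² = 170.4000
r_1 = 118.2400 / 170.4000 = 0.694

0.694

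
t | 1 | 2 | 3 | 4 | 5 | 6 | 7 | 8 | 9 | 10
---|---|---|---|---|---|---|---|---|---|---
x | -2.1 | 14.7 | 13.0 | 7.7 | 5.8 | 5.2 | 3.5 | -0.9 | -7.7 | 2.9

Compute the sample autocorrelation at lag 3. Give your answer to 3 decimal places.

Mean x̄ = (-2.1 + 14.7 + 13.0 + 7.7 + 5.8 + 5.2 + 3.5 − 0.9 − 7.7 + 2.9)/10 = 4.2100
Σ(x_t−x̄)(x_{t+3}−x̄) = (-22.0219) + (16.6791) + (8.7021) + (-2.4779) + (-8.1249) + (-11.7909) + (0.9301) = -18.1043
Denominator Σ(x_t−x̄)² = 412.9890
r_3 = -18.1043 / 412.9890 = -0.044

-0.044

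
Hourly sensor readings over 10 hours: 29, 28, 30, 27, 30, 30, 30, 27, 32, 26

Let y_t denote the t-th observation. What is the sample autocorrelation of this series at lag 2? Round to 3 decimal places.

0.291

Mean ȳ = (29 + 28 + 30 + 27 + 30 + 30 + 30 + 27 + 32 + 26)/10 = 28.9000
Numerator Σ_{t=1}^{8}(y_t−ȳ)(y_{t+2}−ȳ) = 8.9800
Denominator Σ(y_t−ȳ)² = 30.9000
r_2 = 8.9800 / 30.9000 = 0.291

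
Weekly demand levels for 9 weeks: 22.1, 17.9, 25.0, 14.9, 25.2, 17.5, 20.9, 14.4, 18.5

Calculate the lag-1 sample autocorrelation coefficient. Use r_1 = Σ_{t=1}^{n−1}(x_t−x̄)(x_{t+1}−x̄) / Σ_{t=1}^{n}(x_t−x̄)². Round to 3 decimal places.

Mean x̄ = (22.1 + 17.9 + 25.0 + 14.9 + 25.2 + 17.5 + 20.9 + 14.4 + 18.5)/9 = 19.6000
Numerator Σ_{t=1}^{8}(x_t−x̄)(x_{t+1}−x̄) = -80.6600
Denominator Σ(x_t−x̄)² = 126.1000
r_1 = -80.6600 / 126.1000 = -0.640

-0.640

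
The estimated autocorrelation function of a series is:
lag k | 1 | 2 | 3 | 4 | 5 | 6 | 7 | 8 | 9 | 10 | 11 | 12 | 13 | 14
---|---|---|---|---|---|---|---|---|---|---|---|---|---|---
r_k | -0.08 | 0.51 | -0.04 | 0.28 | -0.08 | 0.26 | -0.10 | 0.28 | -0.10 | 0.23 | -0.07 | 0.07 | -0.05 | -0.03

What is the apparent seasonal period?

2

The largest autocorrelation is r_2 = 0.51, with weaker echoes at lags 4 (0.28), 6 (0.26), 8 (0.28) and 10 (0.23); the remaining lags stay at or below 0.07.
The dominant spike at lag 2 indicates a seasonal period of 2.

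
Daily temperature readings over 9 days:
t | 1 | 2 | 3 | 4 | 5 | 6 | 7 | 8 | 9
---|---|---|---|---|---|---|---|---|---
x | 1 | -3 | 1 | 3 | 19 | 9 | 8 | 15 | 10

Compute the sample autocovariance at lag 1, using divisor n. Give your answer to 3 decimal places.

17.111

Mean x̄ = (1 − 3 + 1 + 3 + 19 + 9 + 8 + 15 + 10)/9 = 7.0000
Σ_{t=1}^{8}(x_t−x̄)(x_{t+1}−x̄) = 154.0000
γ_1 = 154.0000 / 9 = 17.111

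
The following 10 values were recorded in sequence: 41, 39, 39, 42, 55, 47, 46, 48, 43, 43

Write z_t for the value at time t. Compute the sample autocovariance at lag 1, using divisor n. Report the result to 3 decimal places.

Mean z̄ = (41 + 39 + 39 + 42 + 55 + 47 + 46 + 48 + 43 + 43)/10 = 44.3000
Σ_{t=1}^{9}(z_t−z̄)(z_{t+1}−z̄) = 69.8100
γ_1 = 69.8100 / 10 = 6.981

6.981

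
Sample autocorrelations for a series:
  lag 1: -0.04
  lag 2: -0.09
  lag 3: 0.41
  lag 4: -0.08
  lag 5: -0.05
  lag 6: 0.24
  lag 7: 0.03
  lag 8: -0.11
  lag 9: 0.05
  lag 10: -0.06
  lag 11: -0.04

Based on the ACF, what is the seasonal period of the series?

3

The largest autocorrelation is r_3 = 0.41, with a weaker echo at lag 6 (0.24); the remaining lags stay at or below 0.05.
The dominant spike at lag 3 indicates a seasonal period of 3.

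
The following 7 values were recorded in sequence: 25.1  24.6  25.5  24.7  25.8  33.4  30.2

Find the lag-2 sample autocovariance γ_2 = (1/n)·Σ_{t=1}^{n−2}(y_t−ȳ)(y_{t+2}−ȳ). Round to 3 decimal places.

-1.168

Mean ȳ = (25.1 + 24.6 + 25.5 + 24.7 + 25.8 + 33.4 + 30.2)/7 = 27.0429
Deviations: -1.9429, -2.4429, -1.5429, -2.3429, -1.2429, 6.3571, 3.1571
Σ_{t=1}^{5}(y_t−ȳ)(y_{t+2}−ȳ) = -8.1794
γ_2 = -8.1794 / 7 = -1.168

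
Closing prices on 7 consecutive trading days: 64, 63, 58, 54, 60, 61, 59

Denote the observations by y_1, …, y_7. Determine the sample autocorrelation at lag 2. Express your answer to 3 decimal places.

-0.496

Mean ȳ = (64 + 63 + 58 + 54 + 60 + 61 + 59)/7 = 59.8571
Deviations from mean: 4.1429, 3.1429, -1.8571, -5.8571, 0.1429, 1.1429, -0.8571
Numerator Σ_{t=1}^{5}(y_t−ȳ)(y_{t+2}−ȳ) = -33.1837
Denominator Σ(y_t−ȳ)² = 66.8571
r_2 = -33.1837 / 66.8571 = -0.496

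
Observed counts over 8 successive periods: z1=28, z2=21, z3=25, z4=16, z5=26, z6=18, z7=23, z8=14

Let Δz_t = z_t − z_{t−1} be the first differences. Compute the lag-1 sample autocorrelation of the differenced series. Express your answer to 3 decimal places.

-0.822

First differences Δz: -7, 4, -9, 10, -8, 5, -9
Mean of differences = -2.0000
Numerator Σ(Δz_t−Δz̄)(Δz_{t+1}−Δz̄) = -319.0000
Denominator Σ(Δz_t−Δz̄)² = 388.0000
r_1(Δz) = -319.0000 / 388.0000 = -0.822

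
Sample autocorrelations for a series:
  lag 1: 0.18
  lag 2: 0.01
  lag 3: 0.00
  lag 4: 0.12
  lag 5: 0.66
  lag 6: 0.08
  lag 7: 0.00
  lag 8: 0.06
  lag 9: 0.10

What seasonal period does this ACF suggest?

The largest autocorrelation is r_5 = 0.66; the remaining lags stay at or below 0.18.
The dominant spike at lag 5 indicates a seasonal period of 5.

5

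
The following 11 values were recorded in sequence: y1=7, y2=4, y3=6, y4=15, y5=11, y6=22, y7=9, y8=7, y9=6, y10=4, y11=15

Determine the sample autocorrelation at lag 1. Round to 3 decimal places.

0.106

Mean ȳ = (7 + 4 + 6 + 15 + 11 + 22 + 9 + 7 + 6 + 4 + 15)/11 = 9.6364
Numerator Σ_{t=1}^{10}(y_t−ȳ)(y_{t+1}−ȳ) = 33.6860
Denominator Σ(y_t−ȳ)² = 316.5455
r_1 = 33.6860 / 316.5455 = 0.106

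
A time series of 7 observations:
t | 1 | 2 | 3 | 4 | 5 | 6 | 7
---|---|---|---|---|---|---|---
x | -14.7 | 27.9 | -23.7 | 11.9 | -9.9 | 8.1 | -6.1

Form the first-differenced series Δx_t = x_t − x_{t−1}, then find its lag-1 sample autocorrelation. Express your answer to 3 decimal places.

First differences Δx: 42.6, -51.6, 35.6, -21.8, 18.0, -14.2
Mean of differences = 1.4333
Numerator Σ(Δx_t−Δx̄)(Δx_{t+1}−Δx̄) = -5432.8744
Denominator Σ(Δx_t−Δx̄)² = 6733.2333
r_1(Δx) = -5432.8744 / 6733.2333 = -0.807

-0.807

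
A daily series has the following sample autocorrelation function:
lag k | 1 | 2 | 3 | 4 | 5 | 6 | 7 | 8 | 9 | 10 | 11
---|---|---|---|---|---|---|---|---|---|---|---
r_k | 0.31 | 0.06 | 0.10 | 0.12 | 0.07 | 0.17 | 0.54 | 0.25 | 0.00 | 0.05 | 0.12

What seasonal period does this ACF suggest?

7

The largest autocorrelation is r_7 = 0.54; the remaining lags stay at or below 0.31. The elevated value at lag 1 (0.31), dropping to 0.06 at lag 2, reflects decaying short-term dependence rather than seasonality.
The dominant spike at lag 7 indicates a seasonal period of 7.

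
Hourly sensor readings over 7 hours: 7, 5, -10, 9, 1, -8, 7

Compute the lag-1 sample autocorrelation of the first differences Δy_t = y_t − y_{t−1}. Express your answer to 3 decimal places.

-0.490

First differences Δy: -2, -15, 19, -8, -9, 15
Mean of differences = 0.0000
Numerator Σ(Δy_t−Δȳ)(Δy_{t+1}−Δȳ) = -470.0000
Denominator Σ(Δy_t−Δȳ)² = 960.0000
r_1(Δy) = -470.0000 / 960.0000 = -0.490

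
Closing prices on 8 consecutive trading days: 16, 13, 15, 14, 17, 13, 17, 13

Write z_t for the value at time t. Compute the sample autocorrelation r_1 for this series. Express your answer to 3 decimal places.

Mean z̄ = (16 + 13 + 15 + 14 + 17 + 13 + 17 + 13)/8 = 14.7500
Deviations from mean: 1.2500, -1.7500, 0.2500, -0.7500, 2.2500, -1.7500, 2.2500, -1.7500
Numerator Σ_{t=1}^{7}(z_t−z̄)(z_{t+1}−z̄) = -16.3125
Denominator Σ(z_t−z̄)² = 21.5000
r_1 = -16.3125 / 21.5000 = -0.759

-0.759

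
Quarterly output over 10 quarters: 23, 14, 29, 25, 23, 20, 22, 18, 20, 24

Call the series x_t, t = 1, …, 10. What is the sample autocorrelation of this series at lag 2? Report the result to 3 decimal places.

-0.099

Mean x̄ = (23 + 14 + 29 + 25 + 23 + 20 + 22 + 18 + 20 + 24)/10 = 21.8000
Numerator Σ_{t=1}^{8}(x_t−x̄)(x_{t+2}−x̄) = -15.0800
Denominator Σ(x_t−x̄)² = 151.6000
r_2 = -15.0800 / 151.6000 = -0.099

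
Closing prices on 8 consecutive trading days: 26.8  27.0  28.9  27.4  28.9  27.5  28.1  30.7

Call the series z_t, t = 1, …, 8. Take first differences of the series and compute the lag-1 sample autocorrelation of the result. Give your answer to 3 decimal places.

First differences Δz: 0.2, 1.9, -1.5, 1.5, -1.4, 0.6, 2.6
Mean of differences = 0.5571
Numerator Σ(Δz_t−Δz̄)(Δz_{t+1}−Δz̄) = -7.0233
Denominator Σ(Δz_t−Δz̄)² = 15.0571
r_1(Δz) = -7.0233 / 15.0571 = -0.466

-0.466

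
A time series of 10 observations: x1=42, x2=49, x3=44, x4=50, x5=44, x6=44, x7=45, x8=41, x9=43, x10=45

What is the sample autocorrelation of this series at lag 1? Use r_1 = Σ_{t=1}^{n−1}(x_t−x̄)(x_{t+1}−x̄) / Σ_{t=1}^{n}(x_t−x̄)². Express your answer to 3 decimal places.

Mean x̄ = (42 + 49 + 44 + 50 + 44 + 44 + 45 + 41 + 43 + 45)/10 = 44.7000
Numerator Σ_{t=1}^{9}(x_t−x̄)(x_{t+1}−x̄) = -17.0900
Denominator Σ(x_t−x̄)² = 72.1000
r_1 = -17.0900 / 72.1000 = -0.237

-0.237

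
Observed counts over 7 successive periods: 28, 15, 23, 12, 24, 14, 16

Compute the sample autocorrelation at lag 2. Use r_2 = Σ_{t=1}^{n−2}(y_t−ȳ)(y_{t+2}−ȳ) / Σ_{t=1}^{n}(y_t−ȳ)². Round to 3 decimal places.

Mean ȳ = (28 + 15 + 23 + 12 + 24 + 14 + 16)/7 = 18.8571
Σ(y_t−ȳ)(y_{t+2}−ȳ) = (37.8776) + (26.4490) + (21.3061) + (33.3061) + (-14.6939) = 104.2449
Denominator Σ(y_t−ȳ)² = 220.8571
r_2 = 104.2449 / 220.8571 = 0.472

0.472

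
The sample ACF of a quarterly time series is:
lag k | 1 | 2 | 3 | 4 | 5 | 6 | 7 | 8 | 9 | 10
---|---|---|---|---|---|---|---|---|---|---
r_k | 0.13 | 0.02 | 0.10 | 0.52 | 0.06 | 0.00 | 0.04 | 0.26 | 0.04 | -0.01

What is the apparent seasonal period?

4

The largest autocorrelation is r_4 = 0.52, with a weaker echo at lag 8 (0.26); the remaining lags stay at or below 0.13.
The dominant spike at lag 4 indicates a seasonal period of 4.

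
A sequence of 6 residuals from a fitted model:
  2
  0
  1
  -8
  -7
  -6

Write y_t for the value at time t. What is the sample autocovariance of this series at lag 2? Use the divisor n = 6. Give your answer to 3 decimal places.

0.667

Mean ȳ = (2 + 0 + 1 − 8 − 7 − 6)/6 = -3.0000
Σ_{t=1}^{4}(y_t−ȳ)(y_{t+2}−ȳ) = 4.0000
γ_2 = 4.0000 / 6 = 0.667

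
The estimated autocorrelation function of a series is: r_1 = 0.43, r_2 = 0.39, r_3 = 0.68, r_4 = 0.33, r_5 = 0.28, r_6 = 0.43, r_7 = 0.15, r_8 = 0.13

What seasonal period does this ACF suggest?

The largest autocorrelation is r_3 = 0.68; the remaining lags stay at or below 0.43. The elevated value at lag 1 (0.43), dropping to 0.39 at lag 2, reflects decaying short-term dependence rather than seasonality.
The dominant spike at lag 3 indicates a seasonal period of 3.

3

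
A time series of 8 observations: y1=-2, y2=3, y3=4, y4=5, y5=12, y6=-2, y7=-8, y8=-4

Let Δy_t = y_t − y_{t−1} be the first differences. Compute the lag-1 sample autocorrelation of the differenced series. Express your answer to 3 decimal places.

-0.087

First differences Δy: 5, 1, 1, 7, -14, -6, 4
Mean of differences = -0.2857
Numerator Σ(Δy_t−Δȳ)(Δy_{t+1}−Δȳ) = -28.2245
Denominator Σ(Δy_t−Δȳ)² = 323.4286
r_1(Δy) = -28.2245 / 323.4286 = -0.087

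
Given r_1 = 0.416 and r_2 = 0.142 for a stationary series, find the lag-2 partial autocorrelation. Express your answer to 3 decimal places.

φ_{22} = (r_2 − r_1²) / (1 − r_1²)
r_1² = (0.416)² = 0.173056
Numerator = 0.142 − 0.1731 = -0.0311; denominator = 1 − 0.1731 = 0.8269
φ_{22} = -0.0311 / 0.8269 = -0.038

-0.038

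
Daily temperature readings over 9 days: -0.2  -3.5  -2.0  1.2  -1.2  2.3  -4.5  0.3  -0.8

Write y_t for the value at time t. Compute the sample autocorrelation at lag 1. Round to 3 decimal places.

Mean ȳ = (-0.2 − 3.5 − 2.0 + 1.2 − 1.2 + 2.3 − 4.5 + 0.3 − 0.8)/9 = -0.9333
Numerator Σ_{t=1}^{8}(y_t−ȳ)(y_{t+1}−ȳ) = -18.6178
Denominator Σ(y_t−ȳ)² = 37.6000
r_1 = -18.6178 / 37.6000 = -0.495

-0.495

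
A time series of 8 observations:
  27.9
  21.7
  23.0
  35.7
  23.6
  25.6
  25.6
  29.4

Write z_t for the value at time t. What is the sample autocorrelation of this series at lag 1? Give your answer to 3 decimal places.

-0.340

Mean z̄ = (27.9 + 21.7 + 23.0 + 35.7 + 23.6 + 25.6 + 25.6 + 29.4)/8 = 26.5625
Deviations from mean: 1.3375, -4.8625, -3.5625, 9.1375, -2.9625, -0.9625, -0.9625, 2.8375
Numerator Σ_{t=1}^{7}(z_t−z̄)(z_{t+1}−z̄) = -47.7564
Denominator Σ(z_t−z̄)² = 140.2988
r_1 = -47.7564 / 140.2988 = -0.340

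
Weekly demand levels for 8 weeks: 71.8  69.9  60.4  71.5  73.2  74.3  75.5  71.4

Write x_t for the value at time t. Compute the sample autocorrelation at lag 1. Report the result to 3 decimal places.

0.202

Mean x̄ = (71.8 + 69.9 + 60.4 + 71.5 + 73.2 + 74.3 + 75.5 + 71.4)/8 = 71.0000
Deviations from mean: 0.8000, -1.1000, -10.6000, 0.5000, 2.2000, 3.3000, 4.5000, 0.4000
Σ(x_t−x̄)(x_{t+1}−x̄) = (-0.8800) + (11.6600) + (-5.3000) + (1.1000) + (7.2600) + (14.8500) + (1.8000) = 30.4900
Denominator Σ(x_t−x̄)² = 150.6000
r_1 = 30.4900 / 150.6000 = 0.202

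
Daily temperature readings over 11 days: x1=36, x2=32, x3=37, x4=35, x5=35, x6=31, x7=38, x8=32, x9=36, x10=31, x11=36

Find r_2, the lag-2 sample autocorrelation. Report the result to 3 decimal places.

0.460

Mean x̄ = (36 + 32 + 37 + 35 + 35 + 31 + 38 + 32 + 36 + 31 + 36)/11 = 34.4545
Numerator Σ_{t=1}^{9}(x_t−x̄)(x_{t+2}−x̄) = 28.8595
Denominator Σ(x_t−x̄)² = 62.7273
r_2 = 28.8595 / 62.7273 = 0.460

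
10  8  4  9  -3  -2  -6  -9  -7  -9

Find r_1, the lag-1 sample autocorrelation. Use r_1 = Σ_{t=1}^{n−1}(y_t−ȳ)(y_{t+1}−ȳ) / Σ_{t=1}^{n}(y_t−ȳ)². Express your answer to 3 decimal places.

0.609

Mean ȳ = (10 + 8 + 4 + 9 − 3 − 2 − 6 − 9 − 7 − 9)/10 = -0.5000
Numerator Σ_{t=1}^{9}(y_t−ȳ)(y_{t+1}−ȳ) = 315.7500
Denominator Σ(y_t−ȳ)² = 518.5000
r_1 = 315.7500 / 518.5000 = 0.609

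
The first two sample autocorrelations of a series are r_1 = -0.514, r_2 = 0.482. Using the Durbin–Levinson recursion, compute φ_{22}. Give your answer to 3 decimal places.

0.296

φ_{22} = (r_2 − r_1²) / (1 − r_1²)
r_1² = (-0.514)² = 0.264196
Numerator = 0.482 − 0.2642 = 0.2178; denominator = 1 − 0.2642 = 0.7358
φ_{22} = 0.2178 / 0.7358 = 0.296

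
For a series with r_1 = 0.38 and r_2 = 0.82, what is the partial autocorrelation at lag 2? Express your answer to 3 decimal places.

0.790

φ_{22} = (r_2 − r_1²) / (1 − r_1²)
r_1² = (0.38)² = 0.1444
Numerator = 0.82 − 0.1444 = 0.6756; denominator = 1 − 0.1444 = 0.8556
φ_{22} = 0.6756 / 0.8556 = 0.790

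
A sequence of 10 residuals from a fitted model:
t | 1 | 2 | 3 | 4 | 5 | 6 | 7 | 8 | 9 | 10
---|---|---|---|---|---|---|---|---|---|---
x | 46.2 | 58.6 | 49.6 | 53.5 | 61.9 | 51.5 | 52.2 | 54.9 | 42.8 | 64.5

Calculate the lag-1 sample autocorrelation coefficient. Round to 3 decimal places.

-0.504

Mean x̄ = (46.2 + 58.6 + 49.6 + 53.5 + 61.9 + 51.5 + 52.2 + 54.9 + 42.8 + 64.5)/10 = 53.5700
Numerator Σ_{t=1}^{9}(x_t−x̄)(x_{t+1}−x̄) = -205.6149
Denominator Σ(x_t−x̄)² = 408.1610
r_1 = -205.6149 / 408.1610 = -0.504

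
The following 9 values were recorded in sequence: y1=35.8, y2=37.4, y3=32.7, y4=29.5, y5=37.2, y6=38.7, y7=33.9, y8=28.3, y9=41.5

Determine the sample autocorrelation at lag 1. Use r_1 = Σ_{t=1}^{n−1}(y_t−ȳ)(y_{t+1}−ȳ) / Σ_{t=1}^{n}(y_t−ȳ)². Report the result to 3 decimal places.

-0.236

Mean ȳ = (35.8 + 37.4 + 32.7 + 29.5 + 37.2 + 38.7 + 33.9 + 28.3 + 41.5)/9 = 35.0000
Numerator Σ_{t=1}^{8}(y_t−ȳ)(y_{t+1}−ȳ) = -35.1600
Denominator Σ(y_t−ȳ)² = 148.8200
r_1 = -35.1600 / 148.8200 = -0.236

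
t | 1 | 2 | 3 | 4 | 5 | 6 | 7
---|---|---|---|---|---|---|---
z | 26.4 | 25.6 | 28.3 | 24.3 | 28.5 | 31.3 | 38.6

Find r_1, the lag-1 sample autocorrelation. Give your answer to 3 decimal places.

0.273

Mean z̄ = (26.4 + 25.6 + 28.3 + 24.3 + 28.5 + 31.3 + 38.6)/7 = 29.0000
Numerator Σ_{t=1}^{6}(z_t−z̄)(z_{t+1}−z̄) = 37.7900
Denominator Σ(z_t−z̄)² = 138.6000
r_1 = 37.7900 / 138.6000 = 0.273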